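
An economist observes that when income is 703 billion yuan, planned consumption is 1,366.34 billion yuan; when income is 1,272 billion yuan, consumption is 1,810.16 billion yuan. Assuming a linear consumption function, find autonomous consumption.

a = 818

MPC = ΔC/ΔY = (1810.16 − 1366.34)/(1272 − 703) = 443.82/569 = 0.78
a = C − MPC·Y = 1366.34 − 0.78(703) = 1366.34 − 548.34 = 818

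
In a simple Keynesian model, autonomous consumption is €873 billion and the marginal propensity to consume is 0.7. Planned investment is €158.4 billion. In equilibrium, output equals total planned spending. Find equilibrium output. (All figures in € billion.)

Y = 3438

Y = C + I = 873 + 0.7Y + 158.4
Y − 0.7Y = 1031.4
0.3Y = 1031.4, so Y = 1031.4/0.3 = 3438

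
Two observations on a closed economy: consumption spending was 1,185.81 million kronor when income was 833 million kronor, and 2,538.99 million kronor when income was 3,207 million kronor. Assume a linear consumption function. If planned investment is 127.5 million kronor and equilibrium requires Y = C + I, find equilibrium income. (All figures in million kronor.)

Y = 1950

MPC = (2538.99 − 1185.81)/(3207 − 833) = 1353.18/2374 = 0.57
a = 1185.81 − 0.57(833) = 711
Equilibrium: Y = 711 + 0.57Y + 127.5
0.43Y = 838.5, so Y = 838.5/0.43 = 1950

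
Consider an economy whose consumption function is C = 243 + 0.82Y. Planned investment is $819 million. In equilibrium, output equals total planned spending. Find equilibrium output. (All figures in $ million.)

Y = 5900

Y = C + I = 243 + 0.82Y + 819
Y − 0.82Y = 1062
0.18Y = 1062, so Y = 1062/0.18 = 5900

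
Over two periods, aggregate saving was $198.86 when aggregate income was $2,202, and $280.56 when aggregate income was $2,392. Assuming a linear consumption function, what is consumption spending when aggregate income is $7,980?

MPS = ΔS/ΔY = (280.56 − 198.86)/(2392 − 2202) = 81.7/190 = 0.43
MPC = 1 − MPS = 0.57
Autonomous saving = 198.86 − 0.43(2202) = -748, so a = 748
C = 748 + 0.57(7980) = 748 + 4548.6 = 5296.6

C = 5296.6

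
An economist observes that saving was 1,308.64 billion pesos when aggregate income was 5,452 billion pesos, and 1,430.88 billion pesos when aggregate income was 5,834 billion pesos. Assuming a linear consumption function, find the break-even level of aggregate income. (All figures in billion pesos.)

MPS = ΔS/ΔY = (1430.88 − 1308.64)/(5834 − 5452) = 122.24/382 = 0.32
MPC = 1 − MPS = 0.68
From S(5452) = 1308.64: −a + 0.32(5452) = 1308.64, so a = 1744.64 − 1308.64 = 436
Break-even (S = 0): Y = a/MPS = 436/0.32 = 1362.5

Y = 1362.5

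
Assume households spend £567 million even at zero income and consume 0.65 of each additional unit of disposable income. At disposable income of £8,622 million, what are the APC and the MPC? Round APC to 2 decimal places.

MPC = 0.65 (the slope of the consumption function)
C = 567 + 0.65(8622) = 6171.3, so APC = 6171.3/8622 = 0.72

APC = 0.72; MPC = 0.65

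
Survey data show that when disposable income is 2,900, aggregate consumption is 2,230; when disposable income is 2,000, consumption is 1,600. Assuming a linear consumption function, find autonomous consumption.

MPC = ΔC/ΔY = (2230 − 1600)/(2900 − 2000) = 630/900 = 0.7
a = C − MPC·Y = 1600 − 0.7(2000) = 1600 − 1400 = 200

a = 200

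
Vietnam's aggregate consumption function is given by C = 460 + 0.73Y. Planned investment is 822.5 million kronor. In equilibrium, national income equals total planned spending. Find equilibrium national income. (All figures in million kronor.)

Y = 4750

Y = C + I = 460 + 0.73Y + 822.5
Y − 0.73Y = 1282.5
0.27Y = 1282.5, so Y = 1282.5/0.27 = 4750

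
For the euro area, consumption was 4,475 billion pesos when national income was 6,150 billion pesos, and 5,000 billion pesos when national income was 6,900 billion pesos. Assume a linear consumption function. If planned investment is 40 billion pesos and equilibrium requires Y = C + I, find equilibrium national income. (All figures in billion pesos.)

Y = 700

MPC = (5000 − 4475)/(6900 − 6150) = 525/750 = 0.7
a = 4475 − 0.7(6150) = 170
Equilibrium: Y = 170 + 0.7Y + 40
0.3Y = 210, so Y = 210/0.3 = 700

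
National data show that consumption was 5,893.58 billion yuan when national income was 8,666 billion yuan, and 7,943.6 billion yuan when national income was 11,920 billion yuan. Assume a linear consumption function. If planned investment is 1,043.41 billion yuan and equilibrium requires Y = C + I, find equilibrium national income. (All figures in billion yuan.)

Y = 3993

MPC = (7943.6 − 5893.58)/(11920 − 8666) = 2050.02/3254 = 0.63
a = 5893.58 − 0.63(8666) = 434
Equilibrium: Y = 434 + 0.63Y + 1043.41
0.37Y = 1477.41, so Y = 1477.41/0.37 = 3993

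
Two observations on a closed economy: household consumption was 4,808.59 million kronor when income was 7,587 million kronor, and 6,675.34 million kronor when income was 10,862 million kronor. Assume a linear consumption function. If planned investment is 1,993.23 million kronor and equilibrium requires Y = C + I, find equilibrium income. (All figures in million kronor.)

MPC = (6675.34 − 4808.59)/(10862 − 7587) = 1866.75/3275 = 0.57
a = 4808.59 − 0.57(7587) = 484
Equilibrium: Y = 484 + 0.57Y + 1993.23
0.43Y = 2477.23, so Y = 2477.23/0.43 = 5761

Y = 5761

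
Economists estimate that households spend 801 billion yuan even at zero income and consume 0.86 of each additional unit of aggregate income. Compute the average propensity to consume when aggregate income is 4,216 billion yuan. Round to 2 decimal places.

C = 801 + 0.86(4216) = 4426.76
APC = C/Y = 4426.76/4216 = 1.05

APC = 1.05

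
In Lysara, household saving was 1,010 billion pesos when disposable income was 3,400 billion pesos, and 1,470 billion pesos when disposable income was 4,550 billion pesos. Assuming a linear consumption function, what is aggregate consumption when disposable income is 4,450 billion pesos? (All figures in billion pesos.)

MPS = ΔS/ΔY = (1470 − 1010)/(4550 − 3400) = 460/1150 = 0.4
MPC = 1 − MPS = 0.6
Autonomous saving = 1010 − 0.4(3400) = -350, so a = 350
C = 350 + 0.6(4450) = 350 + 2670 = 3020

C = 3020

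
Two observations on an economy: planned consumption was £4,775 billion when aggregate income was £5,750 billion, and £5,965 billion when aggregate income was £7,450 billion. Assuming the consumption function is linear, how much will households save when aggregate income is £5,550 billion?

S = 915

MPC = (5965 − 4775)/(7450 − 5750) = 1190/1700 = 0.7
a = 4775 − 0.7(5750) = 4775 − 4025 = 750
C = 750 + 0.7(5550) = 4635
S = 5550 − 4635 = 915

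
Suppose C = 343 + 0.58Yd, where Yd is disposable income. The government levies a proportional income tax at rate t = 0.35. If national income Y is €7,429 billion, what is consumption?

C = 3143.733

Yd = (1 − 0.35)(7429) = 0.65(7429) = 4828.85
C = 343 + 0.58(4828.85) = 343 + 2800.733 = 3143.733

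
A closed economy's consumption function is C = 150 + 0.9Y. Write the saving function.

S = -150 + 0.1Y

S = Y − C = Y − (150 + 0.9Y) = -150 + (1 − 0.9)Y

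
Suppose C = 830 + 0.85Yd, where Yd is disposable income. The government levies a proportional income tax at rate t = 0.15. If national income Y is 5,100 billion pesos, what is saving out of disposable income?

Yd = (1 − 0.15)(5100) = 0.85(5100) = 4335
C = 830 + 0.85(4335) = 830 + 3684.75 = 4514.75
S = Yd − C = 4335 − 4514.75 = -179.75

S = -179.75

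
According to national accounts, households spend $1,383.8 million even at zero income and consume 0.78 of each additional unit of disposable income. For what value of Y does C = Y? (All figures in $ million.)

At break-even, C = Y: 1383.8 + 0.78Y = Y
0.22Y = 1383.8, so Y = 1383.8/0.22 = 6290

Y = 6290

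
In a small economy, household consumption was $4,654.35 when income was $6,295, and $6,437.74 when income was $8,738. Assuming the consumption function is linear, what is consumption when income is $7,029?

C = 5190.17

MPC = (6437.74 − 4654.35)/(8738 − 6295) = 1783.39/2443 = 0.73
a = 4654.35 − 0.73(6295) = 4654.35 − 4595.35 = 59
C = 59 + 0.73(7029) = 59 + 5131.17 = 5190.17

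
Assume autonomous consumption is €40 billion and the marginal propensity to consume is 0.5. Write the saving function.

S = -40 + 0.5Y

S = Y − C = Y − (40 + 0.5Y) = -40 + (1 − 0.5)Y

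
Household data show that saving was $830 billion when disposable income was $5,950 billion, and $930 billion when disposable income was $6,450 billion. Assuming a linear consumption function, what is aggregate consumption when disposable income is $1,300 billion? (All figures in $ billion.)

C = 1400

MPS = ΔS/ΔY = (930 − 830)/(6450 − 5950) = 100/500 = 0.2
MPC = 1 − MPS = 0.8
Autonomous saving = 830 − 0.2(5950) = -360, so a = 360
C = 360 + 0.8(1300) = 360 + 1040 = 1400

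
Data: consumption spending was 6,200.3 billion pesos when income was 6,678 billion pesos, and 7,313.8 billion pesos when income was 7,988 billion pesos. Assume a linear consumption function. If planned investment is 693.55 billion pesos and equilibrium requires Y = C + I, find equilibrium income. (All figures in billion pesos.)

MPC = (7313.8 − 6200.3)/(7988 − 6678) = 1113.5/1310 = 0.85
a = 6200.3 − 0.85(6678) = 524
Equilibrium: Y = 524 + 0.85Y + 693.55
0.15Y = 1217.55, so Y = 1217.55/0.15 = 8117

Y = 8117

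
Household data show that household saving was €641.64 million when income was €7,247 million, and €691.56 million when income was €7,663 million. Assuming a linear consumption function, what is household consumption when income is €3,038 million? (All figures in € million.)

C = 2901.44

MPS = ΔS/ΔY = (691.56 − 641.64)/(7663 − 7247) = 49.92/416 = 0.12
MPC = 1 − MPS = 0.88
Autonomous saving = 641.64 − 0.12(7247) = -228, so a = 228
C = 228 + 0.88(3038) = 228 + 2673.44 = 2901.44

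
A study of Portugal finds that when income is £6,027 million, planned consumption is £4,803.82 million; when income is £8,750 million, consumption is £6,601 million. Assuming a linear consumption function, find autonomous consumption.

a = 826

MPC = ΔC/ΔY = (6601 − 4803.82)/(8750 − 6027) = 1797.18/2723 = 0.66
a = C − MPC·Y = 4803.82 − 0.66(6027) = 4803.82 − 3977.82 = 826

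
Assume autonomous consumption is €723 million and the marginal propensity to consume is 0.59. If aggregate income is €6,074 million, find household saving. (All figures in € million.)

C = 723 + 0.59(6074) = 723 + 3583.66 = 4306.66
S = Y − C = 6074 − 4306.66 = 1767.34

S = 1767.34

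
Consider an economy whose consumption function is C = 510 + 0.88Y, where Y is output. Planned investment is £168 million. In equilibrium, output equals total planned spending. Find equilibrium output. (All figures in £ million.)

Y = C + I = 510 + 0.88Y + 168
Y − 0.88Y = 678
0.12Y = 678, so Y = 678/0.12 = 5650

Y = 5650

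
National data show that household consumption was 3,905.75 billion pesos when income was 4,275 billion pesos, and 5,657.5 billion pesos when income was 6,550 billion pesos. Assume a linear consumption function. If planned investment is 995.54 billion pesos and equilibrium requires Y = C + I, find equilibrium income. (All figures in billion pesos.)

Y = 6998

MPC = (5657.5 − 3905.75)/(6550 − 4275) = 1751.75/2275 = 0.77
a = 3905.75 − 0.77(4275) = 614
Equilibrium: Y = 614 + 0.77Y + 995.54
0.23Y = 1609.54, so Y = 1609.54/0.23 = 6998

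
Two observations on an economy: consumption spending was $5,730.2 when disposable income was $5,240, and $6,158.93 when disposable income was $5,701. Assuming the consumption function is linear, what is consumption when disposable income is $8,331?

C = 8604.83

MPC = (6158.93 − 5730.2)/(5701 − 5240) = 428.73/461 = 0.93
a = 5730.2 − 0.93(5240) = 5730.2 − 4873.2 = 857
C = 857 + 0.93(8331) = 857 + 7747.83 = 8604.83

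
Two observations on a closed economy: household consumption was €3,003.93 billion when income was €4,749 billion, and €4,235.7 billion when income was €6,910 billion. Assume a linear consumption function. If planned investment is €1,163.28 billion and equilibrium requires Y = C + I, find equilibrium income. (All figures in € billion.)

MPC = (4235.7 − 3003.93)/(6910 − 4749) = 1231.77/2161 = 0.57
a = 3003.93 − 0.57(4749) = 297
Equilibrium: Y = 297 + 0.57Y + 1163.28
0.43Y = 1460.28, so Y = 1460.28/0.43 = 3396

Y = 3396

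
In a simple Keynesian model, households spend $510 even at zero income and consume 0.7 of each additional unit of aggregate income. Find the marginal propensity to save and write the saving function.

MPS = 1 − MPC = 1 − 0.7 = 0.3
S = Y − C = -510 + 0.3Y

MPS = 0.3; S = -510 + 0.3Y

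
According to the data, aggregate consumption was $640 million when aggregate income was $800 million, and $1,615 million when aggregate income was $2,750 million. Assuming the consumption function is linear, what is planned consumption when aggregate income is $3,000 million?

MPC = (1615 − 640)/(2750 − 800) = 975/1950 = 0.5
a = 640 − 0.5(800) = 640 − 400 = 240
C = 240 + 0.5(3000) = 240 + 1500 = 1740

C = 1740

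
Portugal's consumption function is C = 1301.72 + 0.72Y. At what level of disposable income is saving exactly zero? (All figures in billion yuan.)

Y = 4649

At break-even, C = Y: 1301.72 + 0.72Y = Y
0.28Y = 1301.72, so Y = 1301.72/0.28 = 4649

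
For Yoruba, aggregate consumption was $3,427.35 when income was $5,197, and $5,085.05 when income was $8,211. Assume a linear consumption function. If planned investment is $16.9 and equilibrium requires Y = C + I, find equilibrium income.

MPC = (5085.05 − 3427.35)/(8211 − 5197) = 1657.7/3014 = 0.55
a = 3427.35 − 0.55(5197) = 569
Equilibrium: Y = 569 + 0.55Y + 16.9
0.45Y = 585.9, so Y = 585.9/0.45 = 1302

Y = 1302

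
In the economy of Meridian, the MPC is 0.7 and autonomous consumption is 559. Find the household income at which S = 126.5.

Y = 2285

S = Y − C = -559 + 0.3Y
-559 + 0.3Y = 126.5, so 0.3Y = 685.5 and Y = 2285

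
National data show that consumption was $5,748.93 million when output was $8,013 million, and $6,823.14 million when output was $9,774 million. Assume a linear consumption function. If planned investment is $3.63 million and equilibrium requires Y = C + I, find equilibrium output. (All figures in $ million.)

MPC = (6823.14 − 5748.93)/(9774 − 8013) = 1074.21/1761 = 0.61
a = 5748.93 − 0.61(8013) = 861
Equilibrium: Y = 861 + 0.61Y + 3.63
0.39Y = 864.63, so Y = 864.63/0.39 = 2217

Y = 2217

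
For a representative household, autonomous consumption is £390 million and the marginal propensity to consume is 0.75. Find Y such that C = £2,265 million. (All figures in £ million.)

390 + 0.75Y = 2265
0.75Y = 1875, so Y = 1875/0.75 = 2500

Y = 2500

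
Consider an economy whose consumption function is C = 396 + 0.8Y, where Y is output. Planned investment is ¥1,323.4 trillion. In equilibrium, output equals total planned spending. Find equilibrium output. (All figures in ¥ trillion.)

Y = 8597

Y = C + I = 396 + 0.8Y + 1323.4
Y − 0.8Y = 1719.4
0.2Y = 1719.4, so Y = 1719.4/0.2 = 8597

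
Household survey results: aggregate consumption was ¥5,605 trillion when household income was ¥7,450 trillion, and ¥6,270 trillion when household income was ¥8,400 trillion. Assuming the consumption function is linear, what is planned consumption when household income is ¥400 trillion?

C = 670

MPC = (6270 − 5605)/(8400 − 7450) = 665/950 = 0.7
a = 5605 − 0.7(7450) = 5605 − 5215 = 390
C = 390 + 0.7(400) = 390 + 280 = 670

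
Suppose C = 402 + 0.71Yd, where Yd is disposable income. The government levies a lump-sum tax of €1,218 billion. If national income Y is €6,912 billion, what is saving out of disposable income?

S = 1249.26

Yd = Y − T = 6912 − 1218 = 5694
C = 402 + 0.71(5694) = 402 + 4042.74 = 4444.74
S = Yd − C = 5694 − 4444.74 = 1249.26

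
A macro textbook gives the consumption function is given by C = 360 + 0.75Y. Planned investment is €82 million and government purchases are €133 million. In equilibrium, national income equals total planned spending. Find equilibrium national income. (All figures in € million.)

Y = C + I + G = 360 + 0.75Y + 82 + 133
Y − 0.75Y = 575
0.25Y = 575, so Y = 575/0.25 = 2300

Y = 2300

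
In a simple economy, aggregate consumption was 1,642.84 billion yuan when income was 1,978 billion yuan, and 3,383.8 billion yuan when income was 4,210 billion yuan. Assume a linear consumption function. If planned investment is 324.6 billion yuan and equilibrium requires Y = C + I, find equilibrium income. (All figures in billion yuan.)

MPC = (3383.8 − 1642.84)/(4210 − 1978) = 1740.96/2232 = 0.78
a = 1642.84 − 0.78(1978) = 100
Equilibrium: Y = 100 + 0.78Y + 324.6
0.22Y = 424.6, so Y = 424.6/0.22 = 1930

Y = 1930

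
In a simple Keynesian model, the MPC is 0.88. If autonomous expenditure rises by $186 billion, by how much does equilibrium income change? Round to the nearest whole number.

ΔY ≈ 1550

The multiplier is 1/(1 − MPC) = 1/0.12.
ΔY = 186/0.12 = 1550.00 ≈ 1550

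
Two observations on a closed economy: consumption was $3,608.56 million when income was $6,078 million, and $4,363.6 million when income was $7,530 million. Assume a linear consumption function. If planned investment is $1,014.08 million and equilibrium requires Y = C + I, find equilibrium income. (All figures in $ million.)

MPC = (4363.6 − 3608.56)/(7530 − 6078) = 755.04/1452 = 0.52
a = 3608.56 − 0.52(6078) = 448
Equilibrium: Y = 448 + 0.52Y + 1014.08
0.48Y = 1462.08, so Y = 1462.08/0.48 = 3046

Y = 3046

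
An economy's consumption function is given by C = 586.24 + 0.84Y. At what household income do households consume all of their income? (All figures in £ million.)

At break-even, C = Y: 586.24 + 0.84Y = Y
0.16Y = 586.24, so Y = 586.24/0.16 = 3664

Y = 3664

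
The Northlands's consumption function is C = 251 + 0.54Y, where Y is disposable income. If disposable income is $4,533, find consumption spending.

C = 251 + 0.54(4533) = 251 + 2447.82 = 2698.82

C = 2698.82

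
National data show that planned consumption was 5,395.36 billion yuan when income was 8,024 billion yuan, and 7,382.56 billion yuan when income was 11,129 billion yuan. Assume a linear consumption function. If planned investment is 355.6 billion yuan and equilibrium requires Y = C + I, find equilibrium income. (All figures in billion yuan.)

Y = 1710

MPC = (7382.56 − 5395.36)/(11129 − 8024) = 1987.2/3105 = 0.64
a = 5395.36 − 0.64(8024) = 260
Equilibrium: Y = 260 + 0.64Y + 355.6
0.36Y = 615.6, so Y = 615.6/0.36 = 1710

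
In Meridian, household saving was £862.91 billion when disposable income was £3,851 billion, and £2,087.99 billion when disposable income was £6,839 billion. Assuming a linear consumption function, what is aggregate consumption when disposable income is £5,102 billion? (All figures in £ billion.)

MPS = ΔS/ΔY = (2087.99 − 862.91)/(6839 − 3851) = 1225.08/2988 = 0.41
MPC = 1 − MPS = 0.59
Autonomous saving = 862.91 − 0.41(3851) = -716, so a = 716
C = 716 + 0.59(5102) = 716 + 3010.18 = 3726.18

C = 3726.18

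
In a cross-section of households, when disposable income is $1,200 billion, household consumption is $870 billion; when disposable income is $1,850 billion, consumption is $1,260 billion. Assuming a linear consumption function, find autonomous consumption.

MPC = ΔC/ΔY = (1260 − 870)/(1850 − 1200) = 390/650 = 0.6
a = C − MPC·Y = 870 − 0.6(1200) = 870 − 720 = 150

a = 150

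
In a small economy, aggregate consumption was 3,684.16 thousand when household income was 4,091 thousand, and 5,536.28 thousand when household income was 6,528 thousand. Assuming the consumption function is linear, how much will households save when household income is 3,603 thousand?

MPC = (5536.28 − 3684.16)/(6528 − 4091) = 1852.12/2437 = 0.76
a = 3684.16 − 0.76(4091) = 3684.16 − 3109.16 = 575
C = 575 + 0.76(3603) = 3313.28
S = 3603 − 3313.28 = 289.72

S = 289.72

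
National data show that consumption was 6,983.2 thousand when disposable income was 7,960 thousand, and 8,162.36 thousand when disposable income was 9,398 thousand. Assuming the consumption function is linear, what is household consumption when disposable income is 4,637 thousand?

MPC = (8162.36 − 6983.2)/(9398 − 7960) = 1179.16/1438 = 0.82
a = 6983.2 − 0.82(7960) = 6983.2 − 6527.2 = 456
C = 456 + 0.82(4637) = 456 + 3802.34 = 4258.34

C = 4258.34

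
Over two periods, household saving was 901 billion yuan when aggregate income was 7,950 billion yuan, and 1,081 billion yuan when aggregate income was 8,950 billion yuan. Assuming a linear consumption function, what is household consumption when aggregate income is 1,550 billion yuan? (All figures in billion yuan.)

MPS = ΔS/ΔY = (1081 − 901)/(8950 − 7950) = 180/1000 = 0.18
MPC = 1 − MPS = 0.82
Autonomous saving = 901 − 0.18(7950) = -530, so a = 530
C = 530 + 0.82(1550) = 530 + 1271 = 1801

C = 1801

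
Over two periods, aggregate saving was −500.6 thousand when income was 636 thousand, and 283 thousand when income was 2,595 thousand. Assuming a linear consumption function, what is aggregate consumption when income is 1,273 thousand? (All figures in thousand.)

C = 1518.8

MPS = ΔS/ΔY = (283 − (-500.6))/(2595 − 636) = 783.6/1959 = 0.4
MPC = 1 − MPS = 0.6
Autonomous saving = -500.6 − 0.4(636) = -755, so a = 755
C = 755 + 0.6(1273) = 755 + 763.8 = 1518.8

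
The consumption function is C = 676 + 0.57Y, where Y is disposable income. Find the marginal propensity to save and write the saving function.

MPS = 0.43; S = -676 + 0.43Y

MPS = 1 − MPC = 1 − 0.57 = 0.43
S = Y − C = -676 + 0.43Y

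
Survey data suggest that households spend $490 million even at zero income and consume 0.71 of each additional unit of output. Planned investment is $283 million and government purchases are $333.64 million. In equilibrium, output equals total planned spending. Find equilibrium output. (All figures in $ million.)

Y = 3816

Y = C + I + G = 490 + 0.71Y + 283 + 333.64
Y − 0.71Y = 1106.64
0.29Y = 1106.64, so Y = 1106.64/0.29 = 3816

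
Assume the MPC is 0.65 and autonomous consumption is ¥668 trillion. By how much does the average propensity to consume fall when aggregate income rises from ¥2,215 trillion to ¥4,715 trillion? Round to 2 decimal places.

ΔAPC = 0.16

At Y = 2215: C = 668 + 0.65(2215) = 2107.75, APC = 2107.75/2215 = 0.952
At Y = 4715: C = 3732.75, APC = 3732.75/4715 = 0.792
Fall in APC = 0.952 − 0.792 = 0.16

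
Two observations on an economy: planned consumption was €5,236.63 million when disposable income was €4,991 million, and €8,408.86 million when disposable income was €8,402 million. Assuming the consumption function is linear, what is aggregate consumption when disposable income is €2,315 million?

MPC = (8408.86 − 5236.63)/(8402 − 4991) = 3172.23/3411 = 0.93
a = 5236.63 − 0.93(4991) = 5236.63 − 4641.63 = 595
C = 595 + 0.93(2315) = 595 + 2152.95 = 2747.95

C = 2747.95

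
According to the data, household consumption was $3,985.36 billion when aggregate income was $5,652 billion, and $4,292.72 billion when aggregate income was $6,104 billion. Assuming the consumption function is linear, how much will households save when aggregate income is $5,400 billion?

S = 1586

MPC = (4292.72 − 3985.36)/(6104 − 5652) = 307.36/452 = 0.68
a = 3985.36 − 0.68(5652) = 3985.36 − 3843.36 = 142
C = 142 + 0.68(5400) = 3814
S = 5400 − 3814 = 1586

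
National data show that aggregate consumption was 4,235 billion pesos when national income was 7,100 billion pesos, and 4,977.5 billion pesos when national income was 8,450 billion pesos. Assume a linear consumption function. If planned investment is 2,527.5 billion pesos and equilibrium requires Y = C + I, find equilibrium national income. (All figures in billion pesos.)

MPC = (4977.5 − 4235)/(8450 − 7100) = 742.5/1350 = 0.55
a = 4235 − 0.55(7100) = 330
Equilibrium: Y = 330 + 0.55Y + 2527.5
0.45Y = 2857.5, so Y = 2857.5/0.45 = 6350

Y = 6350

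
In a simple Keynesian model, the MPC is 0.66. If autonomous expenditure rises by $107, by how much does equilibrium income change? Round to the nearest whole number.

ΔY ≈ 315

The multiplier is 1/(1 − MPC) = 1/0.34.
ΔY = 107/0.34 = 314.71 ≈ 315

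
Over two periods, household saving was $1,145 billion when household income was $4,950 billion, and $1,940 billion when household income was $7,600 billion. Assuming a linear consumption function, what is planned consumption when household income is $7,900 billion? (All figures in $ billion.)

MPS = ΔS/ΔY = (1940 − 1145)/(7600 − 4950) = 795/2650 = 0.3
MPC = 1 − MPS = 0.7
Autonomous saving = 1145 − 0.3(4950) = -340, so a = 340
C = 340 + 0.7(7900) = 340 + 5530 = 5870

C = 5870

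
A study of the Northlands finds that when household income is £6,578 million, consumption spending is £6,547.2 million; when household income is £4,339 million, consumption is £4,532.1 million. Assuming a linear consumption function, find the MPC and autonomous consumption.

MPC = ΔC/ΔY = (6547.2 − 4532.1)/(6578 − 4339) = 2015.1/2239 = 0.9
a = C − MPC·Y = 4532.1 − 0.9(4339) = 4532.1 − 3905.1 = 627

MPC = 0.9; a = 627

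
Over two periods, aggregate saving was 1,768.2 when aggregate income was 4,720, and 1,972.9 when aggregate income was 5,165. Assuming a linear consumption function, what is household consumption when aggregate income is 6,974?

C = 4168.96

MPS = ΔS/ΔY = (1972.9 − 1768.2)/(5165 − 4720) = 204.7/445 = 0.46
MPC = 1 − MPS = 0.54
Autonomous saving = 1768.2 − 0.46(4720) = -403, so a = 403
C = 403 + 0.54(6974) = 403 + 3765.96 = 4168.96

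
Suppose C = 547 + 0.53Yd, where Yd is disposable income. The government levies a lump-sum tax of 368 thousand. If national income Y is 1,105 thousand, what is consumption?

Yd = Y − T = 1105 − 368 = 737
C = 547 + 0.53(737) = 547 + 390.61 = 937.61

C = 937.61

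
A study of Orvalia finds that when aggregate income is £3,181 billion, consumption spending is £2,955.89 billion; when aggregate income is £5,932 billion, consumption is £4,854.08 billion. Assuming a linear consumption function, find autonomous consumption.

a = 761

MPC = ΔC/ΔY = (4854.08 − 2955.89)/(5932 − 3181) = 1898.19/2751 = 0.69
a = C − MPC·Y = 2955.89 − 0.69(3181) = 2955.89 − 2194.89 = 761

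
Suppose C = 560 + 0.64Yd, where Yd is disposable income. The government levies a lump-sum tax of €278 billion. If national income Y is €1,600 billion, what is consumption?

C = 1406.08

Yd = Y − T = 1600 − 278 = 1322
C = 560 + 0.64(1322) = 560 + 846.08 = 1406.08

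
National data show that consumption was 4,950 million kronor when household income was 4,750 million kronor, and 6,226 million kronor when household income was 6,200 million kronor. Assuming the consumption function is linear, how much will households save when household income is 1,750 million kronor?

S = -560

MPC = (6226 − 4950)/(6200 − 4750) = 1276/1450 = 0.88
a = 4950 − 0.88(4750) = 4950 − 4180 = 770
C = 770 + 0.88(1750) = 2310
S = 1750 − 2310 = -560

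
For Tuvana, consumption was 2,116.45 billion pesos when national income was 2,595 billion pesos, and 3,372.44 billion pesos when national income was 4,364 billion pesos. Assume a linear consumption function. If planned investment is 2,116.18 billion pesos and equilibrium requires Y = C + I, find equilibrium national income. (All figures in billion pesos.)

MPC = (3372.44 − 2116.45)/(4364 − 2595) = 1255.99/1769 = 0.71
a = 2116.45 − 0.71(2595) = 274
Equilibrium: Y = 274 + 0.71Y + 2116.18
0.29Y = 2390.18, so Y = 2390.18/0.29 = 8242

Y = 8242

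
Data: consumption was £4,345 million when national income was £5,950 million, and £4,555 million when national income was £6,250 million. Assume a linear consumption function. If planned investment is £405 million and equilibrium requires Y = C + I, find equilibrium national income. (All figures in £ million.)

MPC = (4555 − 4345)/(6250 − 5950) = 210/300 = 0.7
a = 4345 − 0.7(5950) = 180
Equilibrium: Y = 180 + 0.7Y + 405
0.3Y = 585, so Y = 585/0.3 = 1950

Y = 1950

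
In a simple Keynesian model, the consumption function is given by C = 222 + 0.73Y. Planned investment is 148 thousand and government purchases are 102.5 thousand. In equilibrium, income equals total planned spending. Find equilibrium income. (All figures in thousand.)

Y = C + I + G = 222 + 0.73Y + 148 + 102.5
Y − 0.73Y = 472.5
0.27Y = 472.5, so Y = 472.5/0.27 = 1750

Y = 1750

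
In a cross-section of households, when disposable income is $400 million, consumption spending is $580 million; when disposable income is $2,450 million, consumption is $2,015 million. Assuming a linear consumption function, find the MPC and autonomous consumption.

MPC = 0.7; a = 300

MPC = ΔC/ΔY = (2015 − 580)/(2450 − 400) = 1435/2050 = 0.7
a = C − MPC·Y = 580 − 0.7(400) = 580 − 280 = 300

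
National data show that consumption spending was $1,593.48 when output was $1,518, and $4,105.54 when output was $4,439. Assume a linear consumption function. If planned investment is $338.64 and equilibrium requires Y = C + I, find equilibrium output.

Y = 4476

MPC = (4105.54 − 1593.48)/(4439 − 1518) = 2512.06/2921 = 0.86
a = 1593.48 − 0.86(1518) = 288
Equilibrium: Y = 288 + 0.86Y + 338.64
0.14Y = 626.64, so Y = 626.64/0.14 = 4476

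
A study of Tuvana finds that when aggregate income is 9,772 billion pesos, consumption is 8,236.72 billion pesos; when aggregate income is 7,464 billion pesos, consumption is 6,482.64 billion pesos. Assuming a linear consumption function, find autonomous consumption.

MPC = ΔC/ΔY = (8236.72 − 6482.64)/(9772 − 7464) = 1754.08/2308 = 0.76
a = C − MPC·Y = 6482.64 − 0.76(7464) = 6482.64 − 5672.64 = 810

a = 810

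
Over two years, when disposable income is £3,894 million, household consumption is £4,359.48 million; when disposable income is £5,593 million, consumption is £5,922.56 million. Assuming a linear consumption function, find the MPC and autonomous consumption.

MPC = ΔC/ΔY = (5922.56 − 4359.48)/(5593 − 3894) = 1563.08/1699 = 0.92
a = C − MPC·Y = 4359.48 − 0.92(3894) = 4359.48 − 3582.48 = 777

MPC = 0.92; a = 777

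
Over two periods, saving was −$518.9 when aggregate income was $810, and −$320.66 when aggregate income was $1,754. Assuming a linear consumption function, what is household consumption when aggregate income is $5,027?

C = 4660.33

MPS = ΔS/ΔY = (-320.66 − (-518.9))/(1754 − 810) = 198.24/944 = 0.21
MPC = 1 − MPS = 0.79
Autonomous saving = -518.9 − 0.21(810) = -689, so a = 689
C = 689 + 0.79(5027) = 689 + 3971.33 = 4660.33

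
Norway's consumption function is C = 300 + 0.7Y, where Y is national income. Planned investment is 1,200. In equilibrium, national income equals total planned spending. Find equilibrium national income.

Y = C + I = 300 + 0.7Y + 1200
Y − 0.7Y = 1500
0.3Y = 1500, so Y = 1500/0.3 = 5000

Y = 5000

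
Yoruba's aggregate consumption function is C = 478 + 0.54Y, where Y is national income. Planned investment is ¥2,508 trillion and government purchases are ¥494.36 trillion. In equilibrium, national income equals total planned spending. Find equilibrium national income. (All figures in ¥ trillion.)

Y = 7566

Y = C + I + G = 478 + 0.54Y + 2508 + 494.36
Y − 0.54Y = 3480.36
0.46Y = 3480.36, so Y = 3480.36/0.46 = 7566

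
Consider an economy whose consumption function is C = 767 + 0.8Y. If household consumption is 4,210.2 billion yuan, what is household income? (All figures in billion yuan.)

767 + 0.8Y = 4210.2
0.8Y = 3443.2, so Y = 3443.2/0.8 = 4304

Y = 4304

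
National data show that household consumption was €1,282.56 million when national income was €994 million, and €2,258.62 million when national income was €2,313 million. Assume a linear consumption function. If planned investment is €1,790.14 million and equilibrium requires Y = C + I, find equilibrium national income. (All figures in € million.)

Y = 8989

MPC = (2258.62 − 1282.56)/(2313 − 994) = 976.06/1319 = 0.74
a = 1282.56 − 0.74(994) = 547
Equilibrium: Y = 547 + 0.74Y + 1790.14
0.26Y = 2337.14, so Y = 2337.14/0.26 = 8989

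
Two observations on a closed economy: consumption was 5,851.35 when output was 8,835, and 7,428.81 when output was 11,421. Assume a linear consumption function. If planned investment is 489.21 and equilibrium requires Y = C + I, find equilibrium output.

Y = 2439

MPC = (7428.81 − 5851.35)/(11421 − 8835) = 1577.46/2586 = 0.61
a = 5851.35 − 0.61(8835) = 462
Equilibrium: Y = 462 + 0.61Y + 489.21
0.39Y = 951.21, so Y = 951.21/0.39 = 2439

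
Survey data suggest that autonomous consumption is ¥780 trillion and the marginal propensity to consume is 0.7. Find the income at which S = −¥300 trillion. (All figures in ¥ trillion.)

Y = 1600

S = Y − C = -780 + 0.3Y
-780 + 0.3Y = -300, so 0.3Y = 480 and Y = 1600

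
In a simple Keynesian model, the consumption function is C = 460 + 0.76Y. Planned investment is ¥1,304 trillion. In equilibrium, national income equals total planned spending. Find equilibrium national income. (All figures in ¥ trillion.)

Y = C + I = 460 + 0.76Y + 1304
Y − 0.76Y = 1764
0.24Y = 1764, so Y = 1764/0.24 = 7350

Y = 7350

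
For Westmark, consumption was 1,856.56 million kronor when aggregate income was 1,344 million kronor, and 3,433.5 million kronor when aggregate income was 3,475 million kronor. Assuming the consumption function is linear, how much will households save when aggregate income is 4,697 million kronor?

MPC = (3433.5 − 1856.56)/(3475 − 1344) = 1576.94/2131 = 0.74
a = 1856.56 − 0.74(1344) = 1856.56 − 994.56 = 862
C = 862 + 0.74(4697) = 4337.78
S = 4697 − 4337.78 = 359.22

S = 359.22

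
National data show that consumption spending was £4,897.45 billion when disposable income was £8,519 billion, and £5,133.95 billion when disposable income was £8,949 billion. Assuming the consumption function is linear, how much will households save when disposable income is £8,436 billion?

MPC = (5133.95 − 4897.45)/(8949 − 8519) = 236.5/430 = 0.55
a = 4897.45 − 0.55(8519) = 4897.45 − 4685.45 = 212
C = 212 + 0.55(8436) = 4851.8
S = 8436 − 4851.8 = 3584.2

S = 3584.2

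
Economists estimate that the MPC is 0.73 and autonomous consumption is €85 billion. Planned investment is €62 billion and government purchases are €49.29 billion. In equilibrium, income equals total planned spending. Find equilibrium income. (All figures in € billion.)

Y = C + I + G = 85 + 0.73Y + 62 + 49.29
Y − 0.73Y = 196.29
0.27Y = 196.29, so Y = 196.29/0.27 = 727

Y = 727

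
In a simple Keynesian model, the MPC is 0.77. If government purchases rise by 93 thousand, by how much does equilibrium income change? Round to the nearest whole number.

ΔY ≈ 404

The multiplier is 1/(1 − MPC) = 1/0.23.
ΔY = 93/0.23 = 404.35 ≈ 404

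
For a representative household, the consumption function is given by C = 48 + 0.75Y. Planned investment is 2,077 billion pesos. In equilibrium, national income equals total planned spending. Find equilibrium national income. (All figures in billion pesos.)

Y = C + I = 48 + 0.75Y + 2077
Y − 0.75Y = 2125
0.25Y = 2125, so Y = 2125/0.25 = 8500

Y = 8500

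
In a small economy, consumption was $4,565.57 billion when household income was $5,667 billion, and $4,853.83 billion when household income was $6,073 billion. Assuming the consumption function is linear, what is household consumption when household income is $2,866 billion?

C = 2576.86

MPC = (4853.83 − 4565.57)/(6073 − 5667) = 288.26/406 = 0.71
a = 4565.57 − 0.71(5667) = 4565.57 − 4023.57 = 542
C = 542 + 0.71(2866) = 542 + 2034.86 = 2576.86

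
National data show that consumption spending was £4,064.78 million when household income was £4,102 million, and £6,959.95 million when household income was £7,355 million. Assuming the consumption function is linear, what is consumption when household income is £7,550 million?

MPC = (6959.95 − 4064.78)/(7355 − 4102) = 2895.17/3253 = 0.89
a = 4064.78 − 0.89(4102) = 4064.78 − 3650.78 = 414
C = 414 + 0.89(7550) = 414 + 6719.5 = 7133.5

C = 7133.5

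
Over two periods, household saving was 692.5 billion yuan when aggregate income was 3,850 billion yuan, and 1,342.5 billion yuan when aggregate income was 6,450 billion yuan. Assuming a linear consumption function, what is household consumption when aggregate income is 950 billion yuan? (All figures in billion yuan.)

MPS = ΔS/ΔY = (1342.5 − 692.5)/(6450 − 3850) = 650/2600 = 0.25
MPC = 1 − MPS = 0.75
Autonomous saving = 692.5 − 0.25(3850) = -270, so a = 270
C = 270 + 0.75(950) = 270 + 712.5 = 982.5

C = 982.5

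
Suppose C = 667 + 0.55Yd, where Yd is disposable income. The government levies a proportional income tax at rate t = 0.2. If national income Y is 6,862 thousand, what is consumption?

C = 3686.28

Yd = (1 − 0.2)(6862) = 0.8(6862) = 5489.6
C = 667 + 0.55(5489.6) = 667 + 3019.28 = 3686.28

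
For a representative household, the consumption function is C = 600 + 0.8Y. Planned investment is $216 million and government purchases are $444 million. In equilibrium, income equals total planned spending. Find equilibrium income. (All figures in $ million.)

Y = 6300

Y = C + I + G = 600 + 0.8Y + 216 + 444
Y − 0.8Y = 1260
0.2Y = 1260, so Y = 1260/0.2 = 6300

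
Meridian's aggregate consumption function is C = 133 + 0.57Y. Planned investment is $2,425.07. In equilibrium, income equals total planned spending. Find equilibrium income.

Y = C + I = 133 + 0.57Y + 2425.07
Y − 0.57Y = 2558.07
0.43Y = 2558.07, so Y = 2558.07/0.43 = 5949

Y = 5949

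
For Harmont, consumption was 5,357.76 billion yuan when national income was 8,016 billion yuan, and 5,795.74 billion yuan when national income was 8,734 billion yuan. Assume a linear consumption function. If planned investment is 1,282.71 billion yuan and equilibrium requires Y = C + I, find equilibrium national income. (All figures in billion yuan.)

Y = 4489

MPC = (5795.74 − 5357.76)/(8734 − 8016) = 437.98/718 = 0.61
a = 5357.76 − 0.61(8016) = 468
Equilibrium: Y = 468 + 0.61Y + 1282.71
0.39Y = 1750.71, so Y = 1750.71/0.39 = 4489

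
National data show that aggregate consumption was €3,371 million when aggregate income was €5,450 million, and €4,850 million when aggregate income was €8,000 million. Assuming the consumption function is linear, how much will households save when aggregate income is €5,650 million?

S = 2163

MPC = (4850 − 3371)/(8000 − 5450) = 1479/2550 = 0.58
a = 3371 − 0.58(5450) = 3371 − 3161 = 210
C = 210 + 0.58(5650) = 3487
S = 5650 − 3487 = 2163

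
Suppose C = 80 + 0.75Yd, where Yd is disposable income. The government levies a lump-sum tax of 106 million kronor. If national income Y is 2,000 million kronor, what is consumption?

C = 1500.5

Yd = Y − T = 2000 − 106 = 1894
C = 80 + 0.75(1894) = 80 + 1420.5 = 1500.5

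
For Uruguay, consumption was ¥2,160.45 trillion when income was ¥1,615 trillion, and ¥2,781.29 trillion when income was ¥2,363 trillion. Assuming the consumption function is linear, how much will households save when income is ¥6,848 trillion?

MPC = (2781.29 − 2160.45)/(2363 − 1615) = 620.84/748 = 0.83
a = 2160.45 − 0.83(1615) = 2160.45 − 1340.45 = 820
C = 820 + 0.83(6848) = 6503.84
S = 6848 − 6503.84 = 344.16

S = 344.16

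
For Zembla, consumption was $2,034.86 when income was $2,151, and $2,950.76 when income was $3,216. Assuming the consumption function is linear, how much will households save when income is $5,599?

MPC = (2950.76 − 2034.86)/(3216 − 2151) = 915.9/1065 = 0.86
a = 2034.86 − 0.86(2151) = 2034.86 − 1849.86 = 185
C = 185 + 0.86(5599) = 5000.14
S = 5599 − 5000.14 = 598.86

S = 598.86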